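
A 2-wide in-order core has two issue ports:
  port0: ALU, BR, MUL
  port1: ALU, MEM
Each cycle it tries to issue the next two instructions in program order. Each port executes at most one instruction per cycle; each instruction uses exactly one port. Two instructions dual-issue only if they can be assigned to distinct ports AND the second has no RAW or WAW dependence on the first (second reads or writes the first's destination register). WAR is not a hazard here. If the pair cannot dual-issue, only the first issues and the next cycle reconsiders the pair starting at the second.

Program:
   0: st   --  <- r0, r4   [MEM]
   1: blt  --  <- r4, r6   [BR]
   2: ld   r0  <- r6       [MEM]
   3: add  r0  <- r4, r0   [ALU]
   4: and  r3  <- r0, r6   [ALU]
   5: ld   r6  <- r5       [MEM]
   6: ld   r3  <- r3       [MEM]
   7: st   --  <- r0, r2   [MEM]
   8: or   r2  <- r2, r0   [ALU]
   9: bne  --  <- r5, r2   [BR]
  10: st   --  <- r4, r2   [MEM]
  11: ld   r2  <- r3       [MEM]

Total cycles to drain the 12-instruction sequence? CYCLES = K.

CYCLES = 8

t=0 i0/i1:st blt ; 2-wide
t=1 i2:ld ; RAW+WAW r0
t=2 i3:add ; RAW r0
t=3 i4/i5:and ld ; 2-wide
t=4 i6:ld ; no-port MEM/MEM
t=5 i7/i8:st or ; 2-wide
t=6 i9/i10:bne st ; 2-wide
t=7 i11:ld ; tail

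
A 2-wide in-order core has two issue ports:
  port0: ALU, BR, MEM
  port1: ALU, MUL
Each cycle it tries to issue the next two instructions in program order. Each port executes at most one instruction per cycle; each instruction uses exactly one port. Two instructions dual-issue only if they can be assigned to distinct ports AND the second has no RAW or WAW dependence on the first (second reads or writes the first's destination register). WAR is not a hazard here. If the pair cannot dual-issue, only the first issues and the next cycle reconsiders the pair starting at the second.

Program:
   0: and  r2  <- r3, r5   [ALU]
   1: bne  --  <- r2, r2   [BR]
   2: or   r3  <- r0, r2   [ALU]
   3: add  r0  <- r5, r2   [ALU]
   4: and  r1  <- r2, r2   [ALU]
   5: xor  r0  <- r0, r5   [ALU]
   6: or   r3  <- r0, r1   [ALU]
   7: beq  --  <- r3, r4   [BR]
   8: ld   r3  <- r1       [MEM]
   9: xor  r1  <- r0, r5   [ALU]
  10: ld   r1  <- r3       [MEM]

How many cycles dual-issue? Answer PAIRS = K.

PAIRS = 3

  cy0 -> i0 (and.ALU) RAW r2
  cy1 -> i1&i2 (bne.BR or.ALU) 2-wide
  cy2 -> i3&i4 (add.ALU and.ALU) 2-wide
  cy3 -> i5 (xor.ALU) RAW r0
  cy4 -> i6 (or.ALU) RAW r3
  cy5 -> i7 (beq.BR) no-port BR/MEM
  cy6 -> i8&i9 (ld.MEM xor.ALU) 2-wide
  cy7 -> i10 (ld.MEM) tail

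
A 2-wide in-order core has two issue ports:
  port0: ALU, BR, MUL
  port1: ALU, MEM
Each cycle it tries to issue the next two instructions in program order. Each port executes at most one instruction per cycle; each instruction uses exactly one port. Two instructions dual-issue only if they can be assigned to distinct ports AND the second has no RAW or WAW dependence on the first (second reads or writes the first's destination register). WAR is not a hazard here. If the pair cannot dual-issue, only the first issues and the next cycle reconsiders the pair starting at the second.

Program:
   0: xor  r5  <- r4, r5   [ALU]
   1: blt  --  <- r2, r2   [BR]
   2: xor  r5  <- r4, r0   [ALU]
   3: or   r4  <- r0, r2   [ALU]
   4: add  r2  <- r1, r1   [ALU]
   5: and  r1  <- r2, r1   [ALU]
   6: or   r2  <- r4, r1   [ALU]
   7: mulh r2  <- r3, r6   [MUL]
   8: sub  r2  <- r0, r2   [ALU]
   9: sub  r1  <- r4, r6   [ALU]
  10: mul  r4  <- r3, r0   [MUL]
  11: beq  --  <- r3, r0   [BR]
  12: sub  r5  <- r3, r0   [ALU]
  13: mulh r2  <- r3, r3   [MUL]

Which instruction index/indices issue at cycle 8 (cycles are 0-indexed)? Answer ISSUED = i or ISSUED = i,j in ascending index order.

0. xor;blt @i0/i1  | 2-wide
1. xor;or @i2/i3  | 2-wide
2. add @i4  | RAW r2
3. and @i5  | RAW r1
4. or @i6  | WAW r2
5. mulh @i7  | RAW+WAW r2
6. sub;sub @i8/i9  | 2-wide
7. mul @i10  | no-port MUL/BR
8. beq;sub @i11/i12  | 2-wide
9. mulh @i13  | tail

ISSUED = 11,12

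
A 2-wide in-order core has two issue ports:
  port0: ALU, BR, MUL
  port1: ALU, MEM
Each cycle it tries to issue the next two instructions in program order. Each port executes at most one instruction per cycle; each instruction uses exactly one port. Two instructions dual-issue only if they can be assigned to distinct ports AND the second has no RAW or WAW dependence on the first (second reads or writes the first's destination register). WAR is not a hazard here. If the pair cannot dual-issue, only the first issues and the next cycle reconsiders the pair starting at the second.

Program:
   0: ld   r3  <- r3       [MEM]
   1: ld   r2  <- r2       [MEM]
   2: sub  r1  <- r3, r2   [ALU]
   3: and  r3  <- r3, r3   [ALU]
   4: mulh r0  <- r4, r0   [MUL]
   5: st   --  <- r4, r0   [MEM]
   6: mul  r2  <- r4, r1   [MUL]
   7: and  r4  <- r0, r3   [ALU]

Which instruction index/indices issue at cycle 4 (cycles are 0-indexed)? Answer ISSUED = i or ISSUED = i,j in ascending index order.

ISSUED = 5,6

t=0 i0:ld.MEM ; no-port MEM/MEM
t=1 i1:ld.MEM ; RAW r2
t=2 i2+i3:sub.ALU and.ALU ; pair
t=3 i4:mulh.MUL ; RAW r0
t=4 i5+i6:st.MEM mul.MUL ; pair
t=5 i7:and.ALU ; tail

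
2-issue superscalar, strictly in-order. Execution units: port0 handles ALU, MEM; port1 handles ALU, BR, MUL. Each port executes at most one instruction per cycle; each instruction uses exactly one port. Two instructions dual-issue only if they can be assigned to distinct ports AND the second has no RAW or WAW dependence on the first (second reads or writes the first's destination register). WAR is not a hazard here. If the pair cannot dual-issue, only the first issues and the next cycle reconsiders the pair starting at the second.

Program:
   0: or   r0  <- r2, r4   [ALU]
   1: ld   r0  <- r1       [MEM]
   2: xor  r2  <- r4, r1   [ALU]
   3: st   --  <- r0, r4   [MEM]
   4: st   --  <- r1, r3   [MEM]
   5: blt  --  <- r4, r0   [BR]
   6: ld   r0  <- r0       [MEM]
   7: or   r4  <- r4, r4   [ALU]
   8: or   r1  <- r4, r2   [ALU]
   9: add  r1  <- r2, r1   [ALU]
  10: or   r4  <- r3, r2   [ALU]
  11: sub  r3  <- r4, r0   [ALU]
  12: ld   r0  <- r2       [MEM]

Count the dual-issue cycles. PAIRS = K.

#0 head=0: or.ALU i0 WAW r0
#1 head=1: ld.MEM/xor.ALU i1,i2 dual
#2 head=3: st.MEM i3 no-port MEM/MEM
#3 head=4: st.MEM/blt.BR i4,i5 dual
#4 head=6: ld.MEM/or.ALU i6,i7 dual
#5 head=8: or.ALU i8 RAW+WAW r1
#6 head=9: add.ALU/or.ALU i9,i10 dual
#7 head=11: sub.ALU/ld.MEM i11,i12 dual

PAIRS = 5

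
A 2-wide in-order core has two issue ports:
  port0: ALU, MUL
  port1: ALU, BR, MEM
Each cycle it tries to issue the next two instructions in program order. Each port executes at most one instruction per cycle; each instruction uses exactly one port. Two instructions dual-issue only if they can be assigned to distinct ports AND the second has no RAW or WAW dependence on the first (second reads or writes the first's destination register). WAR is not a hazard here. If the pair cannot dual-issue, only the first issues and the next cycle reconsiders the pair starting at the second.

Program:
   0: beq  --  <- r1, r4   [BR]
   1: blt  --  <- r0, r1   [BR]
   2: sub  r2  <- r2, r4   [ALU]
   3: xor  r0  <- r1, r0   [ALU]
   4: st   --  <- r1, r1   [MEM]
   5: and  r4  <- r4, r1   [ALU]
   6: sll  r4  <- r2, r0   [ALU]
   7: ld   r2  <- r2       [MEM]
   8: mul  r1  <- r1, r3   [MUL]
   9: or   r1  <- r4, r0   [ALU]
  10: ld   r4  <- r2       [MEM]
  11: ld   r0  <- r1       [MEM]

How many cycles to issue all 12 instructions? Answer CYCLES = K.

CYCLES = 8

  cy0 -> i0 (beq.BR) no-port BR/BR
  cy1 -> i1,i2 (blt.BR/sub.ALU) pair
  cy2 -> i3,i4 (xor.ALU/st.MEM) pair
  cy3 -> i5 (and.ALU) WAW r4
  cy4 -> i6,i7 (sll.ALU/ld.MEM) pair
  cy5 -> i8 (mul.MUL) WAW r1
  cy6 -> i9,i10 (or.ALU/ld.MEM) pair
  cy7 -> i11 (ld.MEM) tail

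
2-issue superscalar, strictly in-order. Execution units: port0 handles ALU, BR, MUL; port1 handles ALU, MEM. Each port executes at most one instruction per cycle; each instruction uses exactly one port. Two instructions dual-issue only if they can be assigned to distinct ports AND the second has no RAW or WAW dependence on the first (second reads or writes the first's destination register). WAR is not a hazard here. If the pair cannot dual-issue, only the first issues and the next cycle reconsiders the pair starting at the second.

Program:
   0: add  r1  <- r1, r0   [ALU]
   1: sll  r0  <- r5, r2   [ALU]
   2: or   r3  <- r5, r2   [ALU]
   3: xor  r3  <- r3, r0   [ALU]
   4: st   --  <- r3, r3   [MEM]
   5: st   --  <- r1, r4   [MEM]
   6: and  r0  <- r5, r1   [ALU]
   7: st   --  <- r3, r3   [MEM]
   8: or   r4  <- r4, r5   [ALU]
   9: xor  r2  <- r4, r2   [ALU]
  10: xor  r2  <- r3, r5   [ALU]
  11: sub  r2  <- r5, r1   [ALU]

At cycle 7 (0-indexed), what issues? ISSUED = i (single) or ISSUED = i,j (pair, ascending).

ISSUED = 10

[0] i0+i1  add.ALU/sll.ALU  -- dual
[1] i2  or.ALU  -- RAW+WAW r3
[2] i3  xor.ALU  -- RAW r3
[3] i4  st.MEM  -- no-port MEM/MEM
[4] i5+i6  st.MEM/and.ALU  -- dual
[5] i7+i8  st.MEM/or.ALU  -- dual
[6] i9  xor.ALU  -- WAW r2
[7] i10  xor.ALU  -- WAW r2
[8] i11  sub.ALU  -- tail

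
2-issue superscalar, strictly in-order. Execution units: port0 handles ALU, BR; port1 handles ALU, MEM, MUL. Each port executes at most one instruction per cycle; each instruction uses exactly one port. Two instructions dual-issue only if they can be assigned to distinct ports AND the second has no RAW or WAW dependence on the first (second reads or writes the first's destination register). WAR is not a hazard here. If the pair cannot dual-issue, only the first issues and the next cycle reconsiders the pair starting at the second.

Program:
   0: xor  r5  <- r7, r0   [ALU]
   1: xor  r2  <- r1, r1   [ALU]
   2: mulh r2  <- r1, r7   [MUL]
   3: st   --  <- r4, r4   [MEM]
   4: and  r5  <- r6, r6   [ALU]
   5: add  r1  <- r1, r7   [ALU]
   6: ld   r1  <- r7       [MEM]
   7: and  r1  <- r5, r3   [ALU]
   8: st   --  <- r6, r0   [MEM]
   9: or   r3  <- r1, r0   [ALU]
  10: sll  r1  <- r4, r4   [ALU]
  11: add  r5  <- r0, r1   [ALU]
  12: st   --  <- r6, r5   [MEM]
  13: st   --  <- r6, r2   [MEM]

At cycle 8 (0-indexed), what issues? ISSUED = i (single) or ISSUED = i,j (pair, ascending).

c0: i0/i1 xor.ALU/xor.ALU  dual
c1: i2 mulh.MUL  no-port MUL/MEM
c2: i3/i4 st.MEM/and.ALU  dual
c3: i5 add.ALU  WAW r1
c4: i6 ld.MEM  WAW r1
c5: i7/i8 and.ALU/st.MEM  dual
c6: i9/i10 or.ALU/sll.ALU  dual
c7: i11 add.ALU  RAW r5
c8: i12 st.MEM  no-port MEM/MEM
c9: i13 st.MEM  tail

ISSUED = 12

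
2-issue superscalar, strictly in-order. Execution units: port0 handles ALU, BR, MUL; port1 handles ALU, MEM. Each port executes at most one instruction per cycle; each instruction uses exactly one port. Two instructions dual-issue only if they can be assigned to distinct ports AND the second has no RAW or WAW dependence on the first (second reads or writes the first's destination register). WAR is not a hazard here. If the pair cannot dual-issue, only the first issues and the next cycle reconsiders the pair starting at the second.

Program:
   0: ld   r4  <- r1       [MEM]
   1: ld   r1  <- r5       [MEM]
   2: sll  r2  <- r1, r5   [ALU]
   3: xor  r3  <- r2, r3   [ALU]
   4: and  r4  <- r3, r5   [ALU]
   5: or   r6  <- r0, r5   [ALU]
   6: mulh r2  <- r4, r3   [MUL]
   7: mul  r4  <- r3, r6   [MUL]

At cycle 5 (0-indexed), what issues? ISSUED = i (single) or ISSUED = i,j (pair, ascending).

ISSUED = 6

c0: i0 ld.MEM  no-port MEM/MEM
c1: i1 ld.MEM  RAW r1
c2: i2 sll.ALU  RAW r2
c3: i3 xor.ALU  RAW r3
c4: i4+i5 and.ALU+or.ALU  2-wide
c5: i6 mulh.MUL  no-port MUL/MUL
c6: i7 mul.MUL  tail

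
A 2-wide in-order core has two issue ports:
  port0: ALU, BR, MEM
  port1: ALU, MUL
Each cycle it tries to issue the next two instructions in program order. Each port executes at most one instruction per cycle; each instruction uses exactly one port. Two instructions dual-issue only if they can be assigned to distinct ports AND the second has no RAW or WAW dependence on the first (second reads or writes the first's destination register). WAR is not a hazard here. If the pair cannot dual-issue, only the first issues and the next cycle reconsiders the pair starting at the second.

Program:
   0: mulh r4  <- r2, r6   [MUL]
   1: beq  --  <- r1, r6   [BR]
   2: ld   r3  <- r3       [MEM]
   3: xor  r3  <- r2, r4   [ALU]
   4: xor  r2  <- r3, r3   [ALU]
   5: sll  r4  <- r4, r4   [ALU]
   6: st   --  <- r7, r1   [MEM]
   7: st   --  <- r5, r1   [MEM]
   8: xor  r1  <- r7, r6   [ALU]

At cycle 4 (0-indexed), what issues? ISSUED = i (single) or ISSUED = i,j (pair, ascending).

ISSUED = 6

c0: i0/i1 mulh/beq  pair
c1: i2 ld  WAW r3
c2: i3 xor  RAW r3
c3: i4/i5 xor/sll  pair
c4: i6 st  no-port MEM/MEM
c5: i7/i8 st/xor  pair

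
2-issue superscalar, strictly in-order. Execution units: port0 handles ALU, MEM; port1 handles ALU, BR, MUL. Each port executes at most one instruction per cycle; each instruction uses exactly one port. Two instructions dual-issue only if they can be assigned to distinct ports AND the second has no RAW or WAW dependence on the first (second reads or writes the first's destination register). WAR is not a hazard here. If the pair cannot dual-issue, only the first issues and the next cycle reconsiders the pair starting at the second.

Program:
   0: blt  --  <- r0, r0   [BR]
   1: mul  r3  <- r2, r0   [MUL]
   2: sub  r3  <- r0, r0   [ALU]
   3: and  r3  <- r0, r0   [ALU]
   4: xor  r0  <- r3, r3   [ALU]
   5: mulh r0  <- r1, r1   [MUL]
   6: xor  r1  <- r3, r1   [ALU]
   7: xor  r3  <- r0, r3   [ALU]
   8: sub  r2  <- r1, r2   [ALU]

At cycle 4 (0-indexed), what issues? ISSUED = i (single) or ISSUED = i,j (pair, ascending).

ISSUED = 4

0. blt @i0  | no-port BR/MUL
1. mul @i1  | WAW r3
2. sub @i2  | WAW r3
3. and @i3  | RAW r3
4. xor @i4  | WAW r0
5. mulh xor @i5+i6  | dual
6. xor sub @i7+i8  | dual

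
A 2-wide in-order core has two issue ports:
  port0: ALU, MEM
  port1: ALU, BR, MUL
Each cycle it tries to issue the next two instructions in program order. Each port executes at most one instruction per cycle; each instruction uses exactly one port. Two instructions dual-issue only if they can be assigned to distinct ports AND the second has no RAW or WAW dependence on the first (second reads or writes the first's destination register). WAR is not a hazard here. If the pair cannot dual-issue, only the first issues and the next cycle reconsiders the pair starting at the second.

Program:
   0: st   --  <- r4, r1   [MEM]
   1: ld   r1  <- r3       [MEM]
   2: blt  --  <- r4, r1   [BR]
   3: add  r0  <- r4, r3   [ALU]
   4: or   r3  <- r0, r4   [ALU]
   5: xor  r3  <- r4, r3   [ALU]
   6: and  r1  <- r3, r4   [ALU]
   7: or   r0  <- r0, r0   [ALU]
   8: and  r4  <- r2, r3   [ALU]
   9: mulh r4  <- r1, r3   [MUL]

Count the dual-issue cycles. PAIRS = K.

  cy0 -> i0 (st) no-port MEM/MEM
  cy1 -> i1 (ld) RAW r1
  cy2 -> i2&i3 (blt+add) 2-wide
  cy3 -> i4 (or) RAW+WAW r3
  cy4 -> i5 (xor) RAW r3
  cy5 -> i6&i7 (and+or) 2-wide
  cy6 -> i8 (and) WAW r4
  cy7 -> i9 (mulh) tail

PAIRS = 2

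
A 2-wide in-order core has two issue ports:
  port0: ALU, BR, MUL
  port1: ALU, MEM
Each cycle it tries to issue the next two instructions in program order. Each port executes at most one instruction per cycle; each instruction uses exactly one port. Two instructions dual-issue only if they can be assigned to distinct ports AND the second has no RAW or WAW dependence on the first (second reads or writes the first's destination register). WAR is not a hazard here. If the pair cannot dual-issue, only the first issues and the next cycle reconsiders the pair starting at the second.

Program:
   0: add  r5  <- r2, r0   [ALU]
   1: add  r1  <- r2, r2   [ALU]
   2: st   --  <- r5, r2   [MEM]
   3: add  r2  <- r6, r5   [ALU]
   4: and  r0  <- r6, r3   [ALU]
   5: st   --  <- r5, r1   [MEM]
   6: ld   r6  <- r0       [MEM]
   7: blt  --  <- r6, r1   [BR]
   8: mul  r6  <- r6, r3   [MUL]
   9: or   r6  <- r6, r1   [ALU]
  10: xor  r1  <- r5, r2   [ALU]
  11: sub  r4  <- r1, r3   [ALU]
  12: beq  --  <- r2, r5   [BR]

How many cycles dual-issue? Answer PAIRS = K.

t=0 i0/i1:add.ALU+add.ALU ; pair
t=1 i2/i3:st.MEM+add.ALU ; pair
t=2 i4/i5:and.ALU+st.MEM ; pair
t=3 i6:ld.MEM ; RAW r6
t=4 i7:blt.BR ; no-port BR/MUL
t=5 i8:mul.MUL ; RAW+WAW r6
t=6 i9/i10:or.ALU+xor.ALU ; pair
t=7 i11/i12:sub.ALU+beq.BR ; pair

PAIRS = 5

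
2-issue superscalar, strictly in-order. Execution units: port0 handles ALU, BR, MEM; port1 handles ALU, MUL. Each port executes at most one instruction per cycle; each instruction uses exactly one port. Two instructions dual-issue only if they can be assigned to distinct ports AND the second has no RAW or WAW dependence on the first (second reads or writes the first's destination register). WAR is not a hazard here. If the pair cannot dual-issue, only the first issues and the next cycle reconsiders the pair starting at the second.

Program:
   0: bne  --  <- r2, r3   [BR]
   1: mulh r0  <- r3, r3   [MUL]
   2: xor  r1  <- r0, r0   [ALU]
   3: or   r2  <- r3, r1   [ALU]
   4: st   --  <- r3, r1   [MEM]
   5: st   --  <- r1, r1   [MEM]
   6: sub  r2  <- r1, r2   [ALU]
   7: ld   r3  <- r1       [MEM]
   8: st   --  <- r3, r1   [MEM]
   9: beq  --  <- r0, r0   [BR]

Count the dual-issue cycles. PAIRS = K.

PAIRS = 3

0. bne.BR;mulh.MUL @i0&i1  | pair
1. xor.ALU @i2  | RAW r1
2. or.ALU;st.MEM @i3&i4  | pair
3. st.MEM;sub.ALU @i5&i6  | pair
4. ld.MEM @i7  | no-port MEM/MEM
5. st.MEM @i8  | no-port MEM/BR
6. beq.BR @i9  | tail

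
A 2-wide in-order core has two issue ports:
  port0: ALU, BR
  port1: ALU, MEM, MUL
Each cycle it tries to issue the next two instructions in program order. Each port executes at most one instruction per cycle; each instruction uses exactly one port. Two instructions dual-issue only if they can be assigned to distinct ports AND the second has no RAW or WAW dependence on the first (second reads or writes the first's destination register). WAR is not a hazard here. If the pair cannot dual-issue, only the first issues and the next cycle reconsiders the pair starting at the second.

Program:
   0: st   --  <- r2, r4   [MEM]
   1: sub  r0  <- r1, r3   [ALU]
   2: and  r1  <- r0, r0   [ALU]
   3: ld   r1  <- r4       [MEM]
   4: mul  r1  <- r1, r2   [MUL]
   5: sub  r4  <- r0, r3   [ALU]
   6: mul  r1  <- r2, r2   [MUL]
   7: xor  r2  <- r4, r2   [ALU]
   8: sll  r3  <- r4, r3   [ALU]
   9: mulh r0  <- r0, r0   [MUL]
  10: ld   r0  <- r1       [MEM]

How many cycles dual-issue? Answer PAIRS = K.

PAIRS = 4

t=0 i0+i1:st sub ; dual
t=1 i2:and ; WAW r1
t=2 i3:ld ; no-port MEM/MUL
t=3 i4+i5:mul sub ; dual
t=4 i6+i7:mul xor ; dual
t=5 i8+i9:sll mulh ; dual
t=6 i10:ld ; tail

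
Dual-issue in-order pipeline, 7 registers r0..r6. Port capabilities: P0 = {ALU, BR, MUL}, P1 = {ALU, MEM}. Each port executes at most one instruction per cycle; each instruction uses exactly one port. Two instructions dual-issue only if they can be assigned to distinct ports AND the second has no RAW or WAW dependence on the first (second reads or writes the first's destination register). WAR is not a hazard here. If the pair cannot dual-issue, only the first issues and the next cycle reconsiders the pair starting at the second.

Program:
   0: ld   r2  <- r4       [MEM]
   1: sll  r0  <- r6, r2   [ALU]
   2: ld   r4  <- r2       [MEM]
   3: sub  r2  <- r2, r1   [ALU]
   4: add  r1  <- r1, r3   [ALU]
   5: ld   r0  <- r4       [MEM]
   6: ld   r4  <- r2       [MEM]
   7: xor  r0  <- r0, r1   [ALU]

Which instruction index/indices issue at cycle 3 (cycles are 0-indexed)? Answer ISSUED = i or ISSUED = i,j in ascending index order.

ISSUED = 5

t=0 i0:ld ; RAW r2
t=1 i1&i2:sll;ld ; dual
t=2 i3&i4:sub;add ; dual
t=3 i5:ld ; no-port MEM/MEM
t=4 i6&i7:ld;xor ; dual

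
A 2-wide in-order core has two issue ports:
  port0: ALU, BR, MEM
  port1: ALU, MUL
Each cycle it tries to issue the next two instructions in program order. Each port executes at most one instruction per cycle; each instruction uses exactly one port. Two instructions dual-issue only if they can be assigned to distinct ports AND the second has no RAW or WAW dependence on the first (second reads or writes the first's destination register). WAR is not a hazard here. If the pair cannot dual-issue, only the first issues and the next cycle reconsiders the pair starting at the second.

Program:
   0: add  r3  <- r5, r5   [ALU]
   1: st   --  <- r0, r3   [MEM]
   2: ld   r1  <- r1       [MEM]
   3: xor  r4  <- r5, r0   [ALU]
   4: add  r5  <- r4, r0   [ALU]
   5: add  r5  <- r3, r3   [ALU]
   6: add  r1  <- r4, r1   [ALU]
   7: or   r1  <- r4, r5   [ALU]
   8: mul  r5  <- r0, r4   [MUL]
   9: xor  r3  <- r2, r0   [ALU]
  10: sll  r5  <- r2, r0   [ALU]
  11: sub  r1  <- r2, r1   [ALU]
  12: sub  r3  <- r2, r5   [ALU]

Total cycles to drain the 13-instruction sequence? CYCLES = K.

CYCLES = 8

t=0 i0:add.ALU ; RAW r3
t=1 i1:st.MEM ; no-port MEM/MEM
t=2 i2+i3:ld.MEM+xor.ALU ; dual
t=3 i4:add.ALU ; WAW r5
t=4 i5+i6:add.ALU+add.ALU ; dual
t=5 i7+i8:or.ALU+mul.MUL ; dual
t=6 i9+i10:xor.ALU+sll.ALU ; dual
t=7 i11+i12:sub.ALU+sub.ALU ; dual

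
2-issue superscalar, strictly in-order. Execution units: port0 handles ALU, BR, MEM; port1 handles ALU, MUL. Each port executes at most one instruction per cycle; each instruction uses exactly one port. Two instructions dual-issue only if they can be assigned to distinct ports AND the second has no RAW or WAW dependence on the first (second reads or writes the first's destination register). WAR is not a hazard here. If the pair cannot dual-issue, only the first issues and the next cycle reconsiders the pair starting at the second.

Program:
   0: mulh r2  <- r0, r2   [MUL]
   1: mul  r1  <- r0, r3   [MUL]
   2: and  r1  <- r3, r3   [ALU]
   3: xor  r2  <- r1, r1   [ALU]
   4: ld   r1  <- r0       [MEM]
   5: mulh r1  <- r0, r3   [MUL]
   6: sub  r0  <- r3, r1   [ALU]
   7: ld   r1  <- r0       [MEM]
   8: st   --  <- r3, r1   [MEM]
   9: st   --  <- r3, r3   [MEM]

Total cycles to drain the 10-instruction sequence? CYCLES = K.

CYCLES = 9

  cy0 -> i0 (mulh) no-port MUL/MUL
  cy1 -> i1 (mul) WAW r1
  cy2 -> i2 (and) RAW r1
  cy3 -> i3,i4 (xor/ld) 2-wide
  cy4 -> i5 (mulh) RAW r1
  cy5 -> i6 (sub) RAW r0
  cy6 -> i7 (ld) no-port MEM/MEM
  cy7 -> i8 (st) no-port MEM/MEM
  cy8 -> i9 (st) tail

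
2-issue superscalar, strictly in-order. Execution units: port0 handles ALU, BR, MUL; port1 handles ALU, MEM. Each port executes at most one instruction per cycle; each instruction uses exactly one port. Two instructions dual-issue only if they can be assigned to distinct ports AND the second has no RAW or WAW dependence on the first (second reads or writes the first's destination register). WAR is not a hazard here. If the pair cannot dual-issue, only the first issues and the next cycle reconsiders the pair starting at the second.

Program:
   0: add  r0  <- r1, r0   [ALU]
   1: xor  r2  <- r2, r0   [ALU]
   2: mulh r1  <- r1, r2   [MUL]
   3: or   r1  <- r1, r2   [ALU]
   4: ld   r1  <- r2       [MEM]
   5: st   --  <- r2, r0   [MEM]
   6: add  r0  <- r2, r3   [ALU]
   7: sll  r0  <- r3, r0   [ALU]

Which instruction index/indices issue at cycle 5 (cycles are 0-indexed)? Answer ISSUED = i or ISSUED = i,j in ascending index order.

[0] i0  add.ALU  -- RAW r0
[1] i1  xor.ALU  -- RAW r2
[2] i2  mulh.MUL  -- RAW+WAW r1
[3] i3  or.ALU  -- WAW r1
[4] i4  ld.MEM  -- no-port MEM/MEM
[5] i5+i6  st.MEM;add.ALU  -- dual
[6] i7  sll.ALU  -- tail

ISSUED = 5,6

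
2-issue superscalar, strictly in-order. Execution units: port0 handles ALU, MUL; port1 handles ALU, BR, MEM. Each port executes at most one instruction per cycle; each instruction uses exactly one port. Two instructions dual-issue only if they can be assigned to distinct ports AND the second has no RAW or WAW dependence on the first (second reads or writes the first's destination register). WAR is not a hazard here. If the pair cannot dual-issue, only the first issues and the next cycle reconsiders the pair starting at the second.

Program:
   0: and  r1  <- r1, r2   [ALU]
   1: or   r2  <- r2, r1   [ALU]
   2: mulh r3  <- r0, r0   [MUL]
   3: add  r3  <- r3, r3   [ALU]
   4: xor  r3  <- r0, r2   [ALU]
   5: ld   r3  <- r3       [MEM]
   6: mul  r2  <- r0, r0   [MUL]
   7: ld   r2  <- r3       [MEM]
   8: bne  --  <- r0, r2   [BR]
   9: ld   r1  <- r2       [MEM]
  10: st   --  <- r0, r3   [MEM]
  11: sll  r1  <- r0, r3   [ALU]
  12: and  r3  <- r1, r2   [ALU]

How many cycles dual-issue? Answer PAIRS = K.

0. and.ALU @i0  | RAW r1
1. or.ALU;mulh.MUL @i1&i2  | dual
2. add.ALU @i3  | WAW r3
3. xor.ALU @i4  | RAW+WAW r3
4. ld.MEM;mul.MUL @i5&i6  | dual
5. ld.MEM @i7  | no-port MEM/BR
6. bne.BR @i8  | no-port BR/MEM
7. ld.MEM @i9  | no-port MEM/MEM
8. st.MEM;sll.ALU @i10&i11  | dual
9. and.ALU @i12  | tail

PAIRS = 3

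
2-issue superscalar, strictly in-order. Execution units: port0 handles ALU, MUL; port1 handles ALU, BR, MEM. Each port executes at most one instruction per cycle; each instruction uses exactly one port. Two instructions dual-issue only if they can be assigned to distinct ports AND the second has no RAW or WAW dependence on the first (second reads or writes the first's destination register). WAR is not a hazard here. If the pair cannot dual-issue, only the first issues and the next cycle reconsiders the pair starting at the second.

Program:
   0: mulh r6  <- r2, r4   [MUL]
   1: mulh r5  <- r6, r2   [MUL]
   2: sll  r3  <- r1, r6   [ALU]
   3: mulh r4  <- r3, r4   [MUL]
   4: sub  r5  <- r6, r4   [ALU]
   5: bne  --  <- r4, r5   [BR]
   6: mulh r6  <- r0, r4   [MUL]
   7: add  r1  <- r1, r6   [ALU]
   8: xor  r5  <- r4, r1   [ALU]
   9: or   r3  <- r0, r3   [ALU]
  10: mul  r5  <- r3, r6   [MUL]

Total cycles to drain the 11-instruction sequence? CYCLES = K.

[0] i0  mulh  -- no-port MUL/MUL
[1] i1+i2  mulh/sll  -- 2-wide
[2] i3  mulh  -- RAW r4
[3] i4  sub  -- RAW r5
[4] i5+i6  bne/mulh  -- 2-wide
[5] i7  add  -- RAW r1
[6] i8+i9  xor/or  -- 2-wide
[7] i10  mul  -- tail

CYCLES = 8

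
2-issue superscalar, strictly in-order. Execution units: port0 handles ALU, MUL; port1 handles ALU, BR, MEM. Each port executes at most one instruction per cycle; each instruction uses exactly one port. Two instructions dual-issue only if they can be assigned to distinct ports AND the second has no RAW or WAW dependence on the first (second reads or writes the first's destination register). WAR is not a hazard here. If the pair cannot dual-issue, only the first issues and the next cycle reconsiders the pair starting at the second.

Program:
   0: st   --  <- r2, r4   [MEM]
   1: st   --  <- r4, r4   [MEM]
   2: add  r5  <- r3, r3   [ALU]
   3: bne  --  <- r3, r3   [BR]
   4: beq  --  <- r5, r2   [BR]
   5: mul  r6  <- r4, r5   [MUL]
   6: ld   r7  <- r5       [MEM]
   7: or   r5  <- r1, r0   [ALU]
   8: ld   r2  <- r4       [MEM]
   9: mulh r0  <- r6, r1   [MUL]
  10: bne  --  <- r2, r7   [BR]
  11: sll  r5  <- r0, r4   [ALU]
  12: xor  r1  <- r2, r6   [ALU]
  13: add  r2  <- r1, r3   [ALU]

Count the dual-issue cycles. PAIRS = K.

0. st.MEM @i0  | no-port MEM/MEM
1. st.MEM+add.ALU @i1+i2  | dual
2. bne.BR @i3  | no-port BR/BR
3. beq.BR+mul.MUL @i4+i5  | dual
4. ld.MEM+or.ALU @i6+i7  | dual
5. ld.MEM+mulh.MUL @i8+i9  | dual
6. bne.BR+sll.ALU @i10+i11  | dual
7. xor.ALU @i12  | RAW r1
8. add.ALU @i13  | tail

PAIRS = 5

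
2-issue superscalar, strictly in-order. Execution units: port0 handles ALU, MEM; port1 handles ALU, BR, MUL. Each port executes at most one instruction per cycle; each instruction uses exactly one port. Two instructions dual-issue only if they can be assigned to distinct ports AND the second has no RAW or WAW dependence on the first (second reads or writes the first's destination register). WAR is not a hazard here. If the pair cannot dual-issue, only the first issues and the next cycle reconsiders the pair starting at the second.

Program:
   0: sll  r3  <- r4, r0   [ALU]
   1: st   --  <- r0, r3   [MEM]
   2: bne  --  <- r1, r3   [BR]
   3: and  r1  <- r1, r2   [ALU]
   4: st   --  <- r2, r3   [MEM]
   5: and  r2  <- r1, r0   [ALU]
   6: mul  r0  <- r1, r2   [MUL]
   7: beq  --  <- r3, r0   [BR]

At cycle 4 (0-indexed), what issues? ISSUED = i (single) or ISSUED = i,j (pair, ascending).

ISSUED = 6

[0] i0  sll  -- RAW r3
[1] i1,i2  st bne  -- 2-wide
[2] i3,i4  and st  -- 2-wide
[3] i5  and  -- RAW r2
[4] i6  mul  -- no-port MUL/BR
[5] i7  beq  -- tail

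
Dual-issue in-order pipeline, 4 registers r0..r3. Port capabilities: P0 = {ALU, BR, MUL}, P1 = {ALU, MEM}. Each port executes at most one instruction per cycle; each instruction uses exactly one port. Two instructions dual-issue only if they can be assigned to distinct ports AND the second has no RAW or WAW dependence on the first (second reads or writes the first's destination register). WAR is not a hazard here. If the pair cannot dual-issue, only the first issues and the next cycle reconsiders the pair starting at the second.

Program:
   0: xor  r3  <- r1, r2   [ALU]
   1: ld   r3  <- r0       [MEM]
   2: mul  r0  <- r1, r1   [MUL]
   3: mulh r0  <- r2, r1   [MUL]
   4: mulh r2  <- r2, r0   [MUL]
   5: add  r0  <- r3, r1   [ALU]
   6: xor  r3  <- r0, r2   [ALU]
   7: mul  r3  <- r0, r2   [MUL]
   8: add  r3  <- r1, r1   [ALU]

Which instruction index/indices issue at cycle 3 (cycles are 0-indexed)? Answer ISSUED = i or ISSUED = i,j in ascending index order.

ISSUED = 4,5

t=0 i0:xor ; WAW r3
t=1 i1/i2:ld+mul ; dual
t=2 i3:mulh ; no-port MUL/MUL
t=3 i4/i5:mulh+add ; dual
t=4 i6:xor ; WAW r3
t=5 i7:mul ; WAW r3
t=6 i8:add ; tail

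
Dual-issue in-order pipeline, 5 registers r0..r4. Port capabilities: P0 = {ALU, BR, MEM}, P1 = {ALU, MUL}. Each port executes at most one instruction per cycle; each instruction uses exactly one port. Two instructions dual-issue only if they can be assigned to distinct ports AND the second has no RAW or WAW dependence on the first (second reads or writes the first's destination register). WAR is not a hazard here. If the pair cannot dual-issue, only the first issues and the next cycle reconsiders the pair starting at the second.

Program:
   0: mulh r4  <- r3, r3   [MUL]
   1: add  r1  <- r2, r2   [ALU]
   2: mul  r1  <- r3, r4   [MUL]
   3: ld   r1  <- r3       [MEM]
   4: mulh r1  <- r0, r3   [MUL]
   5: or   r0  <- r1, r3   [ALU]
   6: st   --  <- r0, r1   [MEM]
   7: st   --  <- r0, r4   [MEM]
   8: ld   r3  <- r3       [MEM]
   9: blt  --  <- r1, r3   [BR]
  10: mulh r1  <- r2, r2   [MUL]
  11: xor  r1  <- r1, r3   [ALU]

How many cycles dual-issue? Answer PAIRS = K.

[0] i0/i1  mulh.MUL;add.ALU  -- dual
[1] i2  mul.MUL  -- WAW r1
[2] i3  ld.MEM  -- WAW r1
[3] i4  mulh.MUL  -- RAW r1
[4] i5  or.ALU  -- RAW r0
[5] i6  st.MEM  -- no-port MEM/MEM
[6] i7  st.MEM  -- no-port MEM/MEM
[7] i8  ld.MEM  -- no-port MEM/BR
[8] i9/i10  blt.BR;mulh.MUL  -- dual
[9] i11  xor.ALU  -- tail

PAIRS = 2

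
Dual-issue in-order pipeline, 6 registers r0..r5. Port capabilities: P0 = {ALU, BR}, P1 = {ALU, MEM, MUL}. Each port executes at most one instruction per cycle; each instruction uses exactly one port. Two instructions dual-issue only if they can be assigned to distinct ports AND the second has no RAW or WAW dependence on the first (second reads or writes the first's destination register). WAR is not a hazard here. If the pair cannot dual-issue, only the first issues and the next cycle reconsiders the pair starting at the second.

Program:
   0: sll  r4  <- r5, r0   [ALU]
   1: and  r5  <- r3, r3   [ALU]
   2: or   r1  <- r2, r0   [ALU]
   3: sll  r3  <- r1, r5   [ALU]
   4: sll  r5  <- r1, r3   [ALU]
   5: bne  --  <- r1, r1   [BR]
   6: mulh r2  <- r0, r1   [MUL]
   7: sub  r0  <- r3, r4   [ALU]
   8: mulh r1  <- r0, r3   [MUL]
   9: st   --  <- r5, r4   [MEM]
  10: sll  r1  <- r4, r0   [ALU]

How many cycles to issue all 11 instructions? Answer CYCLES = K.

0. sll/and @i0&i1  | pair
1. or @i2  | RAW r1
2. sll @i3  | RAW r3
3. sll/bne @i4&i5  | pair
4. mulh/sub @i6&i7  | pair
5. mulh @i8  | no-port MUL/MEM
6. st/sll @i9&i10  | pair

CYCLES = 7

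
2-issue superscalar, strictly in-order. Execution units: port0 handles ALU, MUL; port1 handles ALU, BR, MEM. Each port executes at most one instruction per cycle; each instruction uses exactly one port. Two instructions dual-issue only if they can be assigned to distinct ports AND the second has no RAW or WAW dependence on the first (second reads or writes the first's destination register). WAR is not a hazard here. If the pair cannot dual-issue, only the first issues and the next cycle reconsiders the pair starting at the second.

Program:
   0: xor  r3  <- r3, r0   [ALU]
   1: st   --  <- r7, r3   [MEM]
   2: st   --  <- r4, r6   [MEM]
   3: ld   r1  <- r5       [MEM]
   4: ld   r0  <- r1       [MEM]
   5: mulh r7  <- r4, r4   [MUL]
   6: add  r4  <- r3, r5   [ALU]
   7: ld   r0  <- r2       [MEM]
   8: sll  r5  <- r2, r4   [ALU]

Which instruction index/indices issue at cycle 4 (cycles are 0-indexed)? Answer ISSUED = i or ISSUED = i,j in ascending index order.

  cy0 -> i0 (xor.ALU) RAW r3
  cy1 -> i1 (st.MEM) no-port MEM/MEM
  cy2 -> i2 (st.MEM) no-port MEM/MEM
  cy3 -> i3 (ld.MEM) no-port MEM/MEM
  cy4 -> i4&i5 (ld.MEM+mulh.MUL) 2-wide
  cy5 -> i6&i7 (add.ALU+ld.MEM) 2-wide
  cy6 -> i8 (sll.ALU) tail

ISSUED = 4,5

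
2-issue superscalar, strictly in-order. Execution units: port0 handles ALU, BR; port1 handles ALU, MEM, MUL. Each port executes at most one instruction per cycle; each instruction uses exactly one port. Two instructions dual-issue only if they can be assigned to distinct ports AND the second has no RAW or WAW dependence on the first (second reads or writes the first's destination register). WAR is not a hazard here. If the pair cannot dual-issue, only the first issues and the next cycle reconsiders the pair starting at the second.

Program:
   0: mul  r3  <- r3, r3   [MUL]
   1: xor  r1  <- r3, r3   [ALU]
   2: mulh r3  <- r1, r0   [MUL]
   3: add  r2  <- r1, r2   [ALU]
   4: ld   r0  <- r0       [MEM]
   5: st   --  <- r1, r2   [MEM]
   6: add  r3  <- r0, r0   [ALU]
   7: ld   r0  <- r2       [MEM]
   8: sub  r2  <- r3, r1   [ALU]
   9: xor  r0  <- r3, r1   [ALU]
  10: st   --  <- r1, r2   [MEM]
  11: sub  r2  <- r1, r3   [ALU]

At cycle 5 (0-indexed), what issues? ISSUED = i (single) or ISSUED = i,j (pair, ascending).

[0] i0  mul.MUL  -- RAW r3
[1] i1  xor.ALU  -- RAW r1
[2] i2,i3  mulh.MUL add.ALU  -- pair
[3] i4  ld.MEM  -- no-port MEM/MEM
[4] i5,i6  st.MEM add.ALU  -- pair
[5] i7,i8  ld.MEM sub.ALU  -- pair
[6] i9,i10  xor.ALU st.MEM  -- pair
[7] i11  sub.ALU  -- tail

ISSUED = 7,8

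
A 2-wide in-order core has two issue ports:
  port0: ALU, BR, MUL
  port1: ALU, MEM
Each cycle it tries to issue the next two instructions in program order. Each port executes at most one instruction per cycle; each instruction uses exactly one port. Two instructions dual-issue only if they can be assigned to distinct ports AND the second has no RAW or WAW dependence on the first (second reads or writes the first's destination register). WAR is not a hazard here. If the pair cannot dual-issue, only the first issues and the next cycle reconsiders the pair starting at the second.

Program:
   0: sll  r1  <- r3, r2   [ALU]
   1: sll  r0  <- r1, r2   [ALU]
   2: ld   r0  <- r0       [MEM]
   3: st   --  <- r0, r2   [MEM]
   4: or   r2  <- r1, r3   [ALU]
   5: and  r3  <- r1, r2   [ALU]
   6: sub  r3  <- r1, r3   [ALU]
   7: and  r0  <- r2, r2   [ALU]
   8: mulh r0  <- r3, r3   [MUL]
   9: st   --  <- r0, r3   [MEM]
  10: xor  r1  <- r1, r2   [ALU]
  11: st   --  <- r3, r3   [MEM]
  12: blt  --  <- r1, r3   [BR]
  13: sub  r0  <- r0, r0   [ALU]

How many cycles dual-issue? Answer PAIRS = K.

PAIRS = 4

c0: i0 sll  RAW r1
c1: i1 sll  RAW+WAW r0
c2: i2 ld  no-port MEM/MEM
c3: i3,i4 st;or  pair
c4: i5 and  RAW+WAW r3
c5: i6,i7 sub;and  pair
c6: i8 mulh  RAW r0
c7: i9,i10 st;xor  pair
c8: i11,i12 st;blt  pair
c9: i13 sub  tail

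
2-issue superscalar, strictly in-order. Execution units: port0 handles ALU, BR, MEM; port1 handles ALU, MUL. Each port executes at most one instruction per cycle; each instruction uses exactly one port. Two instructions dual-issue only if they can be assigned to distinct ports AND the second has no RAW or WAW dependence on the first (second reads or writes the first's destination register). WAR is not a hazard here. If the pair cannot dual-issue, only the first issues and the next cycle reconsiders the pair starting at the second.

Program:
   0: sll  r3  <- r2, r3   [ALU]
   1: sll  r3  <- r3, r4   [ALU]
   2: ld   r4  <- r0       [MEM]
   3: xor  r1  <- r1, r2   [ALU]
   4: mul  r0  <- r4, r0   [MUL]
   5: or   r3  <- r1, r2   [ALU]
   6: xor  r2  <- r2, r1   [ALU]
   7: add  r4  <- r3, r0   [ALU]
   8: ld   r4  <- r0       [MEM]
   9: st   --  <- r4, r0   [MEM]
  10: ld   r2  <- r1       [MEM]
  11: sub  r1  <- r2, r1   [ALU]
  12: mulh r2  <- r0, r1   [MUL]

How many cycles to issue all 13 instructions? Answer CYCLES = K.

CYCLES = 10

#0 head=0: sll.ALU i0 RAW+WAW r3
#1 head=1: sll.ALU;ld.MEM i1,i2 pair
#2 head=3: xor.ALU;mul.MUL i3,i4 pair
#3 head=5: or.ALU;xor.ALU i5,i6 pair
#4 head=7: add.ALU i7 WAW r4
#5 head=8: ld.MEM i8 no-port MEM/MEM
#6 head=9: st.MEM i9 no-port MEM/MEM
#7 head=10: ld.MEM i10 RAW r2
#8 head=11: sub.ALU i11 RAW r1
#9 head=12: mulh.MUL i12 tail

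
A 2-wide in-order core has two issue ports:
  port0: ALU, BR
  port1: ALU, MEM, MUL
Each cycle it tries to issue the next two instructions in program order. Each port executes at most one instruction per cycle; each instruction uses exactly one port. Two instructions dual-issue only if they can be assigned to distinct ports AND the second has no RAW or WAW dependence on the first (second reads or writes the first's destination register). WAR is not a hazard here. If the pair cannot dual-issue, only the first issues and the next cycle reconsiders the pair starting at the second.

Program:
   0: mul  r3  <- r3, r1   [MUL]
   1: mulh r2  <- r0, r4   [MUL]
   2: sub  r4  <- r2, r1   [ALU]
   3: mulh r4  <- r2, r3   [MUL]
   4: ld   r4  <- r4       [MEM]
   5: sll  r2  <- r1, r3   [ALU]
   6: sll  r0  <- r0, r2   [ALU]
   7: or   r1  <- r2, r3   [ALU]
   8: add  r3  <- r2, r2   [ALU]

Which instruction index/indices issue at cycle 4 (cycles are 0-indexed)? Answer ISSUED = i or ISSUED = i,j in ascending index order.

#0 head=0: mul i0 no-port MUL/MUL
#1 head=1: mulh i1 RAW r2
#2 head=2: sub i2 WAW r4
#3 head=3: mulh i3 no-port MUL/MEM
#4 head=4: ld sll i4&i5 2-wide
#5 head=6: sll or i6&i7 2-wide
#6 head=8: add i8 tail

ISSUED = 4,5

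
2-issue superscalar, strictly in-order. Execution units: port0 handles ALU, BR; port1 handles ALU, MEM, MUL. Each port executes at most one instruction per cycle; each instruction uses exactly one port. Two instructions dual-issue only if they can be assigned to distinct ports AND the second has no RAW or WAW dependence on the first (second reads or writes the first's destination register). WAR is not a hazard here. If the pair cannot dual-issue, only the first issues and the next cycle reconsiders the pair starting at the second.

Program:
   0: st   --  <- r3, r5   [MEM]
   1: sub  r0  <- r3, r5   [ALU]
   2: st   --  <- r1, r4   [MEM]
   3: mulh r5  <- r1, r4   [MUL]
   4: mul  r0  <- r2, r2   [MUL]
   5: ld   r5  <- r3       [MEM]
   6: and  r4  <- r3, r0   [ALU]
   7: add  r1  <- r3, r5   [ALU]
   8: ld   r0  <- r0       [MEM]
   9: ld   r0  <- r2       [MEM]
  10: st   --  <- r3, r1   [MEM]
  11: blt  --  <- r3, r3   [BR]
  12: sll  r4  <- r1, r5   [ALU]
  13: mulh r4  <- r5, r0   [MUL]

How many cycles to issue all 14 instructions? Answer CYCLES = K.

CYCLES = 10

#0 head=0: st.MEM sub.ALU i0,i1 dual
#1 head=2: st.MEM i2 no-port MEM/MUL
#2 head=3: mulh.MUL i3 no-port MUL/MUL
#3 head=4: mul.MUL i4 no-port MUL/MEM
#4 head=5: ld.MEM and.ALU i5,i6 dual
#5 head=7: add.ALU ld.MEM i7,i8 dual
#6 head=9: ld.MEM i9 no-port MEM/MEM
#7 head=10: st.MEM blt.BR i10,i11 dual
#8 head=12: sll.ALU i12 WAW r4
#9 head=13: mulh.MUL i13 tail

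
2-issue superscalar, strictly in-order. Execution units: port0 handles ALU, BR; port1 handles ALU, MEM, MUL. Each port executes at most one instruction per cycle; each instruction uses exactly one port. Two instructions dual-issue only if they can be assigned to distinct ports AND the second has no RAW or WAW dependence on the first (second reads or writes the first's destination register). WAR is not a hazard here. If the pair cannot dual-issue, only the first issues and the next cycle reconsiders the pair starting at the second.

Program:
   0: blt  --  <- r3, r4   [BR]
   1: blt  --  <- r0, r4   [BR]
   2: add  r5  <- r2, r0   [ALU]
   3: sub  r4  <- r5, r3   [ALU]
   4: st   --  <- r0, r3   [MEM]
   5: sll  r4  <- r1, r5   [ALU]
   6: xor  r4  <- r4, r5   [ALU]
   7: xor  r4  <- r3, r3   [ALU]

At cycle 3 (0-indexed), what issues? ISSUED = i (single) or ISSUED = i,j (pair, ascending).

ISSUED = 5

t=0 i0:blt ; no-port BR/BR
t=1 i1/i2:blt+add ; 2-wide
t=2 i3/i4:sub+st ; 2-wide
t=3 i5:sll ; RAW+WAW r4
t=4 i6:xor ; WAW r4
t=5 i7:xor ; tail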